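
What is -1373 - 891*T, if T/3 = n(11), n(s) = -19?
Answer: 49414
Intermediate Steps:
T = -57 (T = 3*(-19) = -57)
-1373 - 891*T = -1373 - 891*(-57) = -1373 + 50787 = 49414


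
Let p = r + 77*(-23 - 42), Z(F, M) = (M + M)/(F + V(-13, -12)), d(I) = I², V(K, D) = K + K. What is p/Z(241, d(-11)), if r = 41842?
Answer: 7919955/242 ≈ 32727.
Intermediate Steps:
V(K, D) = 2*K
Z(F, M) = 2*M/(-26 + F) (Z(F, M) = (M + M)/(F + 2*(-13)) = (2*M)/(F - 26) = (2*M)/(-26 + F) = 2*M/(-26 + F))
p = 36837 (p = 41842 + 77*(-23 - 42) = 41842 + 77*(-65) = 41842 - 5005 = 36837)
p/Z(241, d(-11)) = 36837/((2*(-11)²/(-26 + 241))) = 36837/((2*121/215)) = 36837/((2*121*(1/215))) = 36837/(242/215) = 36837*(215/242) = 7919955/242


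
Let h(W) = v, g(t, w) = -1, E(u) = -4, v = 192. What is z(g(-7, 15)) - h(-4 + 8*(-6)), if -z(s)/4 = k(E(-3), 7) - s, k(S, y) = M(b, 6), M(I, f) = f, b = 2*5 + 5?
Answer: -220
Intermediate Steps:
b = 15 (b = 10 + 5 = 15)
k(S, y) = 6
h(W) = 192
z(s) = -24 + 4*s (z(s) = -4*(6 - s) = -24 + 4*s)
z(g(-7, 15)) - h(-4 + 8*(-6)) = (-24 + 4*(-1)) - 1*192 = (-24 - 4) - 192 = -28 - 192 = -220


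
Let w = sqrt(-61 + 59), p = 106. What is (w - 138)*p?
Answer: -14628 + 106*I*sqrt(2) ≈ -14628.0 + 149.91*I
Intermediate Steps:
w = I*sqrt(2) (w = sqrt(-2) = I*sqrt(2) ≈ 1.4142*I)
(w - 138)*p = (I*sqrt(2) - 138)*106 = (-138 + I*sqrt(2))*106 = -14628 + 106*I*sqrt(2)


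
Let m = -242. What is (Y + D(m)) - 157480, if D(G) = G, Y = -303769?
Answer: -461491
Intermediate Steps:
(Y + D(m)) - 157480 = (-303769 - 242) - 157480 = -304011 - 157480 = -461491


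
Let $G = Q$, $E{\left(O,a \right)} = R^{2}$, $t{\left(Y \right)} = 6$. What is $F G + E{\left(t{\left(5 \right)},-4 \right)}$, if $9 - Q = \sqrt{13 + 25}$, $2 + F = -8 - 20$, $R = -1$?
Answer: $-269 + 30 \sqrt{38} \approx -84.068$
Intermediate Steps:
$E{\left(O,a \right)} = 1$ ($E{\left(O,a \right)} = \left(-1\right)^{2} = 1$)
$F = -30$ ($F = -2 - 28 = -30$)
$Q = 9 - \sqrt{38}$ ($Q = 9 - \sqrt{13 + 25} = 9 - \sqrt{38} \approx 2.8356$)
$G = 9 - \sqrt{38} \approx 2.8356$
$F G + E{\left(t{\left(5 \right)},-4 \right)} = - 30 \left(9 - \sqrt{38}\right) + 1 = \left(-270 + 30 \sqrt{38}\right) + 1 = -269 + 30 \sqrt{38}$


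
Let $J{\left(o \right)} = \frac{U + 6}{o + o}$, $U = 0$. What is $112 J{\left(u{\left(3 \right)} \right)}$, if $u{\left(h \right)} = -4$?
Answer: $-84$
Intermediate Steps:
$J{\left(o \right)} = \frac{3}{o}$ ($J{\left(o \right)} = \frac{0 + 6}{o + o} = \frac{6}{2 o} = 6 \frac{1}{2 o} = \frac{3}{o}$)
$112 J{\left(u{\left(3 \right)} \right)} = 112 \frac{3}{-4} = 112 \cdot 3 \left(- \frac{1}{4}\right) = 112 \left(- \frac{3}{4}\right) = -84$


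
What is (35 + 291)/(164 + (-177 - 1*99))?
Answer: -163/56 ≈ -2.9107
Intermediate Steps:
(35 + 291)/(164 + (-177 - 1*99)) = 326/(164 + (-177 - 99)) = 326/(164 - 276) = 326/(-112) = 326*(-1/112) = -163/56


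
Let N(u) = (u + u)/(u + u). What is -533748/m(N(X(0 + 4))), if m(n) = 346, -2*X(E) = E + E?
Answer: -266874/173 ≈ -1542.6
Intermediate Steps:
X(E) = -E (X(E) = -(E + E)/2 = -E)
N(u) = 1 (N(u) = (2*u)/((2*u)) = (2*u)*(1/(2*u)) = 1)
-533748/m(N(X(0 + 4))) = -533748/346 = -533748*1/346 = -266874/173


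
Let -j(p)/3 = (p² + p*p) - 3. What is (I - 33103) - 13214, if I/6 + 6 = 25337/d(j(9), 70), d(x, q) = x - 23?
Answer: -11664261/250 ≈ -46657.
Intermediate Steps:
j(p) = 9 - 6*p² (j(p) = -3*((p² + p*p) - 3) = -3*((p² + p²) - 3) = -3*(2*p² - 3) = -3*(-3 + 2*p²) = 9 - 6*p²)
d(x, q) = -23 + x
I = -85011/250 (I = -36 + 6*(25337/(-23 + (9 - 6*9²))) = -36 + 6*(25337/(-23 + (9 - 6*81))) = -36 + 6*(25337/(-23 + (9 - 486))) = -36 + 6*(25337/(-23 - 477)) = -36 + 6*(25337/(-500)) = -36 + 6*(25337*(-1/500)) = -36 + 6*(-25337/500) = -36 - 76011/250 = -85011/250 ≈ -340.04)
(I - 33103) - 13214 = (-85011/250 - 33103) - 13214 = -8360761/250 - 13214 = -11664261/250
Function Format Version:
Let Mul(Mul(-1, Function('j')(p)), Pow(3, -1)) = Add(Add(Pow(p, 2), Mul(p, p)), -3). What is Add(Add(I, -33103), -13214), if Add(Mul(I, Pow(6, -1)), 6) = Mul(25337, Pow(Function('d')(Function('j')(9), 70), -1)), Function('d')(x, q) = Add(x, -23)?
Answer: Rational(-11664261, 250) ≈ -46657.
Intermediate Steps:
Function('j')(p) = Add(9, Mul(-6, Pow(p, 2))) (Function('j')(p) = Mul(-3, Add(Add(Pow(p, 2), Mul(p, p)), -3)) = Mul(-3, Add(Add(Pow(p, 2), Pow(p, 2)), -3)) = Mul(-3, Add(Mul(2, Pow(p, 2)), -3)) = Mul(-3, Add(-3, Mul(2, Pow(p, 2)))) = Add(9, Mul(-6, Pow(p, 2))))
Function('d')(x, q) = Add(-23, x)
I = Rational(-85011, 250) (I = Add(-36, Mul(6, Mul(25337, Pow(Add(-23, Add(9, Mul(-6, Pow(9, 2)))), -1)))) = Add(-36, Mul(6, Mul(25337, Pow(Add(-23, Add(9, Mul(-6, 81))), -1)))) = Add(-36, Mul(6, Mul(25337, Pow(Add(-23, Add(9, -486)), -1)))) = Add(-36, Mul(6, Mul(25337, Pow(Add(-23, -477), -1)))) = Add(-36, Mul(6, Mul(25337, Pow(-500, -1)))) = Add(-36, Mul(6, Mul(25337, Rational(-1, 500)))) = Add(-36, Mul(6, Rational(-25337, 500))) = Add(-36, Rational(-76011, 250)) = Rational(-85011, 250) ≈ -340.04)
Add(Add(I, -33103), -13214) = Add(Add(Rational(-85011, 250), -33103), -13214) = Add(Rational(-8360761, 250), -13214) = Rational(-11664261, 250)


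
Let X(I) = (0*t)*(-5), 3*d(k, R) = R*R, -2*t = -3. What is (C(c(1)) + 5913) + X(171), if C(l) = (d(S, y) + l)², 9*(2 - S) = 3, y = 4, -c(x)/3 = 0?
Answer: 53473/9 ≈ 5941.4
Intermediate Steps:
c(x) = 0 (c(x) = -3*0 = 0)
t = 3/2 (t = -½*(-3) = 3/2 ≈ 1.5000)
S = 5/3 (S = 2 - ⅑*3 = 2 - ⅓ = 5/3 ≈ 1.6667)
d(k, R) = R²/3 (d(k, R) = (R*R)/3 = R²/3)
X(I) = 0 (X(I) = (0*(3/2))*(-5) = 0*(-5) = 0)
C(l) = (16/3 + l)² (C(l) = ((⅓)*4² + l)² = ((⅓)*16 + l)² = (16/3 + l)²)
(C(c(1)) + 5913) + X(171) = ((16 + 3*0)²/9 + 5913) + 0 = ((16 + 0)²/9 + 5913) + 0 = ((⅑)*16² + 5913) + 0 = ((⅑)*256 + 5913) + 0 = (256/9 + 5913) + 0 = 53473/9 + 0 = 53473/9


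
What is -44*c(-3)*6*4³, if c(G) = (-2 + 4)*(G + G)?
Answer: 202752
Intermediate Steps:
c(G) = 4*G (c(G) = 2*(2*G) = 4*G)
-44*c(-3)*6*4³ = -44*4*(-3)*6*4³ = -(-528)*6*64 = -44*(-72)*64 = 3168*64 = 202752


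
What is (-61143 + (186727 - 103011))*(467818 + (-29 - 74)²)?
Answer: 10799532671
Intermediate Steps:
(-61143 + (186727 - 103011))*(467818 + (-29 - 74)²) = (-61143 + 83716)*(467818 + (-103)²) = 22573*(467818 + 10609) = 22573*478427 = 10799532671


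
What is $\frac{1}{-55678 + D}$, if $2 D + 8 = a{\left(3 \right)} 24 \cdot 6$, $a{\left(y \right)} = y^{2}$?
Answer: $- \frac{1}{55034} \approx -1.8171 \cdot 10^{-5}$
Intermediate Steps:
$D = 644$ ($D = -4 + \frac{3^{2} \cdot 24 \cdot 6}{2} = -4 + \frac{9 \cdot 24 \cdot 6}{2} = -4 + \frac{216 \cdot 6}{2} = -4 + \frac{1}{2} \cdot 1296 = -4 + 648 = 644$)
$\frac{1}{-55678 + D} = \frac{1}{-55678 + 644} = \frac{1}{-55034} = - \frac{1}{55034}$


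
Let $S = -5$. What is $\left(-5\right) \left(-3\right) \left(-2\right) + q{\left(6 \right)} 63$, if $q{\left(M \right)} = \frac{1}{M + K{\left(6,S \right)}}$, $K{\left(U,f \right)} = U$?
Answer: $- \frac{99}{4} \approx -24.75$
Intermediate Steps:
$q{\left(M \right)} = \frac{1}{6 + M}$ ($q{\left(M \right)} = \frac{1}{M + 6} = \frac{1}{6 + M}$)
$\left(-5\right) \left(-3\right) \left(-2\right) + q{\left(6 \right)} 63 = \left(-5\right) \left(-3\right) \left(-2\right) + \frac{1}{6 + 6} \cdot 63 = 15 \left(-2\right) + \frac{1}{12} \cdot 63 = -30 + \frac{1}{12} \cdot 63 = -30 + \frac{21}{4} = - \frac{99}{4}$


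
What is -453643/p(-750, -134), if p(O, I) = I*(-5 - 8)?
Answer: -453643/1742 ≈ -260.42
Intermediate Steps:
p(O, I) = -13*I (p(O, I) = I*(-13) = -13*I)
-453643/p(-750, -134) = -453643/((-13*(-134))) = -453643/1742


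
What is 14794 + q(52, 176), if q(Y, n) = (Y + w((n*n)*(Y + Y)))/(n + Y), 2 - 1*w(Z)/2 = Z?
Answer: -767480/57 ≈ -13465.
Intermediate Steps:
w(Z) = 4 - 2*Z
q(Y, n) = (4 + Y - 4*Y*n²)/(Y + n) (q(Y, n) = (Y + (4 - 2*n*n*(Y + Y)))/(n + Y) = (Y + (4 - 2*n²*2*Y))/(Y + n) = (Y + (4 - 4*Y*n²))/(Y + n) = (4 + Y - 4*Y*n²)/(Y + n))
14794 + q(52, 176) = 14794 + (4 + 52 - 4*52*176²)/(52 + 176) = 14794 + (4 + 52 - 4*52*30976)/228 = 14794 + (4 + 52 - 6443008)/228 = 14794 + (1/228)*(-6442952) = 14794 - 1610738/57 = -767480/57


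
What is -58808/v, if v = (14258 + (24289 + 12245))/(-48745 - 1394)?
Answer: 368571789/6349 ≈ 58052.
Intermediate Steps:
v = -50792/50139 (v = (14258 + 36534)/(-50139) = 50792*(-1/50139) = -50792/50139 ≈ -1.0130)
-58808/v = -58808/(-50792/50139) = -58808*(-50139/50792) = 368571789/6349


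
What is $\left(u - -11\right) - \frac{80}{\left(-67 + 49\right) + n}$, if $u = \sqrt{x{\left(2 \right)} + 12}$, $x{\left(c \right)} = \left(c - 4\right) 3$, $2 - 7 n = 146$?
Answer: $\frac{353}{27} + \sqrt{6} \approx 15.524$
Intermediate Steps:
$n = - \frac{144}{7}$ ($n = \frac{2}{7} - \frac{146}{7} = - \frac{144}{7} \approx -20.571$)
$x{\left(c \right)} = -12 + 3 c$ ($x{\left(c \right)} = \left(-4 + c\right) 3 = -12 + 3 c$)
$u = \sqrt{6}$ ($u = \sqrt{\left(-12 + 3 \cdot 2\right) + 12} = \sqrt{\left(-12 + 6\right) + 12} = \sqrt{-6 + 12} = \sqrt{6} \approx 2.4495$)
$\left(u - -11\right) - \frac{80}{\left(-67 + 49\right) + n} = \left(\sqrt{6} - -11\right) - \frac{80}{\left(-67 + 49\right) - \frac{144}{7}} = \left(\sqrt{6} + 11\right) - \frac{80}{-18 - \frac{144}{7}} = \left(11 + \sqrt{6}\right) - \frac{80}{- \frac{270}{7}} = \left(11 + \sqrt{6}\right) - - \frac{56}{27} = \left(11 + \sqrt{6}\right) + \frac{56}{27} = \frac{353}{27} + \sqrt{6}$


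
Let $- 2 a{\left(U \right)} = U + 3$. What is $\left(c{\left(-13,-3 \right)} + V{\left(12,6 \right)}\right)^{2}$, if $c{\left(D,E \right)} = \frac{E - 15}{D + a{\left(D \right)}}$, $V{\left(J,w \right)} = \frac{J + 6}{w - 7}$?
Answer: $\frac{3969}{16} \approx 248.06$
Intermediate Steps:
$V{\left(J,w \right)} = \frac{6 + J}{-7 + w}$
$a{\left(U \right)} = - \frac{3}{2} - \frac{U}{2}$ ($a{\left(U \right)} = - \frac{U + 3}{2} = - \frac{3 + U}{2} = - \frac{3}{2} - \frac{U}{2}$)
$c{\left(D,E \right)} = \frac{-15 + E}{- \frac{3}{2} + \frac{D}{2}}$ ($c{\left(D,E \right)} = \frac{E - 15}{D - \left(\frac{3}{2} + \frac{D}{2}\right)} = \frac{-15 + E}{- \frac{3}{2} + \frac{D}{2}}$)
$\left(c{\left(-13,-3 \right)} + V{\left(12,6 \right)}\right)^{2} = \left(\frac{2 \left(-15 - 3\right)}{-3 - 13} + \frac{6 + 12}{-7 + 6}\right)^{2} = \left(2 \frac{1}{-16} \left(-18\right) + \frac{1}{-1} \cdot 18\right)^{2} = \left(2 \left(- \frac{1}{16}\right) \left(-18\right) - 18\right)^{2} = \left(\frac{9}{4} - 18\right)^{2} = \left(- \frac{63}{4}\right)^{2} = \frac{3969}{16}$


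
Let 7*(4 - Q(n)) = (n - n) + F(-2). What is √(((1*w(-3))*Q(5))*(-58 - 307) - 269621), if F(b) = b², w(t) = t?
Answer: I*√13027469/7 ≈ 515.62*I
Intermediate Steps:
Q(n) = 24/7 (Q(n) = 4 - ((n - n) + (-2)²)/7 = 4 - (0 + 4)/7 = 4 - ⅐*4 = 4 - 4/7 = 24/7)
√(((1*w(-3))*Q(5))*(-58 - 307) - 269621) = √(((1*(-3))*(24/7))*(-58 - 307) - 269621) = √(-3*24/7*(-365) - 269621) = √(-72/7*(-365) - 269621) = √(26280/7 - 269621) = √(-1861067/7) = I*√13027469/7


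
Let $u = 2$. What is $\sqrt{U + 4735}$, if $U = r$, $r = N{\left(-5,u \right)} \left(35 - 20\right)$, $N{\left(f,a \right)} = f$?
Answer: $2 \sqrt{1165} \approx 68.264$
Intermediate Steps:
$r = -75$ ($r = - 5 \left(35 - 20\right) = \left(-5\right) 15 = -75$)
$U = -75$
$\sqrt{U + 4735} = \sqrt{-75 + 4735} = \sqrt{4660} = 2 \sqrt{1165}$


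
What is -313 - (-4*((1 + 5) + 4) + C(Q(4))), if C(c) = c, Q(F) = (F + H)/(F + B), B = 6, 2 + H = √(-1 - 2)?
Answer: -1366/5 - I*√3/10 ≈ -273.2 - 0.17321*I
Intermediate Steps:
H = -2 + I*√3 (H = -2 + √(-1 - 2) = -2 + √(-3) = -2 + I*√3 ≈ -2.0 + 1.732*I)
Q(F) = (-2 + F + I*√3)/(6 + F) (Q(F) = (F + (-2 + I*√3))/(F + 6) = (-2 + F + I*√3)/(6 + F))
-313 - (-4*((1 + 5) + 4) + C(Q(4))) = -313 - (-4*((1 + 5) + 4) + (-2 + 4 + I*√3)/(6 + 4)) = -313 - (-4*(6 + 4) + (2 + I*√3)/10) = -313 - (-4*10 + (2 + I*√3)/10) = -313 - (-40 + (⅕ + I*√3/10)) = -313 - (-199/5 + I*√3/10) = -313 + (199/5 - I*√3/10) = -1366/5 - I*√3/10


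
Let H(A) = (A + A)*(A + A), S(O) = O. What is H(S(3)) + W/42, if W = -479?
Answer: 1033/42 ≈ 24.595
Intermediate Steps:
H(A) = 4*A² (H(A) = (2*A)*(2*A) = 4*A²)
H(S(3)) + W/42 = 4*3² - 479/42 = 4*9 - 479*1/42 = 36 - 479/42 = 1033/42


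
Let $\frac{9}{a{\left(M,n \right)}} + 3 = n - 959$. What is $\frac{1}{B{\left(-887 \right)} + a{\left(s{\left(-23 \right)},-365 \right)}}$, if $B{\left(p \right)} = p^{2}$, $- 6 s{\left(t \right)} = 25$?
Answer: $\frac{1327}{1044042454} \approx 1.271 \cdot 10^{-6}$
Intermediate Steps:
$s{\left(t \right)} = - \frac{25}{6}$ ($s{\left(t \right)} = \left(- \frac{1}{6}\right) 25 = - \frac{25}{6}$)
$a{\left(M,n \right)} = \frac{9}{-962 + n}$ ($a{\left(M,n \right)} = \frac{9}{-3 + \left(n - 959\right)} = \frac{9}{-3 + \left(-959 + n\right)} = \frac{9}{-962 + n}$)
$\frac{1}{B{\left(-887 \right)} + a{\left(s{\left(-23 \right)},-365 \right)}} = \frac{1}{\left(-887\right)^{2} + \frac{9}{-962 - 365}} = \frac{1}{786769 + \frac{9}{-1327}} = \frac{1}{786769 + 9 \left(- \frac{1}{1327}\right)} = \frac{1}{786769 - \frac{9}{1327}} = \frac{1}{\frac{1044042454}{1327}} = \frac{1327}{1044042454}$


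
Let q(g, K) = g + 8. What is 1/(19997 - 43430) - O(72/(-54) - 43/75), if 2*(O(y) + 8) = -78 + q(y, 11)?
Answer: 51497873/1171650 ≈ 43.953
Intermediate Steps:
q(g, K) = 8 + g
O(y) = -43 + y/2 (O(y) = -8 + (-78 + (8 + y))/2 = -8 + (-70 + y)/2 = -8 + (-35 + y/2) = -43 + y/2)
1/(19997 - 43430) - O(72/(-54) - 43/75) = 1/(19997 - 43430) - (-43 + (72/(-54) - 43/75)/2) = 1/(-23433) - (-43 + (72*(-1/54) - 43*1/75)/2) = -1/23433 - (-43 + (-4/3 - 43/75)/2) = -1/23433 - (-43 + (1/2)*(-143/75)) = -1/23433 - (-43 - 143/150) = -1/23433 - 1*(-6593/150) = -1/23433 + 6593/150 = 51497873/1171650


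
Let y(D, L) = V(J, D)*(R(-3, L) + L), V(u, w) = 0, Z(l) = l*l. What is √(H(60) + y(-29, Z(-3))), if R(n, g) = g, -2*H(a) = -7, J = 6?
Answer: √14/2 ≈ 1.8708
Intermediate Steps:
H(a) = 7/2 (H(a) = -½*(-7) = 7/2)
Z(l) = l²
y(D, L) = 0 (y(D, L) = 0*(L + L) = 0*(2*L) = 0)
√(H(60) + y(-29, Z(-3))) = √(7/2 + 0) = √(7/2) = √14/2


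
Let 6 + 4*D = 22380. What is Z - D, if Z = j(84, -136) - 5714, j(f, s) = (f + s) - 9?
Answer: -22737/2 ≈ -11369.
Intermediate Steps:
D = 11187/2 (D = -3/2 + (¼)*22380 = -3/2 + 5595 = 11187/2 ≈ 5593.5)
j(f, s) = -9 + f + s
Z = -5775 (Z = (-9 + 84 - 136) - 5714 = -61 - 5714 = -5775)
Z - D = -5775 - 1*11187/2 = -5775 - 11187/2 = -22737/2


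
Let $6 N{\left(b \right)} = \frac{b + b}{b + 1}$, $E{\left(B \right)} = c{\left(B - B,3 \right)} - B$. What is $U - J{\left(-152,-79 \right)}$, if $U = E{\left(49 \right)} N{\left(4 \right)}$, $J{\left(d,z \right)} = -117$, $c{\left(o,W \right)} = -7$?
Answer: $\frac{1531}{15} \approx 102.07$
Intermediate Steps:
$E{\left(B \right)} = -7 - B$
$N{\left(b \right)} = \frac{b}{3 \left(1 + b\right)}$ ($N{\left(b \right)} = \frac{\left(b + b\right) \frac{1}{b + 1}}{6} = \frac{2 b \frac{1}{1 + b}}{6} = \frac{b}{3 \left(1 + b\right)}$)
$U = - \frac{224}{15}$ ($U = \left(-7 - 49\right) \frac{1}{3} \cdot 4 \frac{1}{1 + 4} = \left(-7 - 49\right) \frac{1}{3} \cdot 4 \cdot \frac{1}{5} = - 56 \cdot \frac{1}{3} \cdot 4 \cdot \frac{1}{5} = \left(-56\right) \frac{4}{15} = - \frac{224}{15} \approx -14.933$)
$U - J{\left(-152,-79 \right)} = - \frac{224}{15} - -117 = - \frac{224}{15} + 117 = \frac{1531}{15}$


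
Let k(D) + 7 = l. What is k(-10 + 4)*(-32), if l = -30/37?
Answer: 9248/37 ≈ 249.95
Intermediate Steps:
l = -30/37 (l = -30*1/37 = -30/37 ≈ -0.81081)
k(D) = -289/37 (k(D) = -7 - 30/37 = -289/37)
k(-10 + 4)*(-32) = -289/37*(-32) = 9248/37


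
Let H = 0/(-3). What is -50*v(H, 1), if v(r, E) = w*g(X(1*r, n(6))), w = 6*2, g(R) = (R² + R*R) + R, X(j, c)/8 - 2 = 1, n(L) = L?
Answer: -705600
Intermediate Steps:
X(j, c) = 24 (X(j, c) = 16 + 8*1 = 16 + 8 = 24)
g(R) = R + 2*R² (g(R) = (R² + R²) + R = 2*R² + R = R + 2*R²)
w = 12
H = 0 (H = 0*(-⅓) = 0)
v(r, E) = 14112 (v(r, E) = 12*(24*(1 + 2*24)) = 12*(24*(1 + 48)) = 12*(24*49) = 12*1176 = 14112)
-50*v(H, 1) = -50*14112 = -705600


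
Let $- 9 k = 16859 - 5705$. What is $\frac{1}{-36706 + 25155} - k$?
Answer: $\frac{42946615}{34653} \approx 1239.3$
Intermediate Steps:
$k = - \frac{3718}{3}$ ($k = - \frac{16859 - 5705}{9} = \left(- \frac{1}{9}\right) 11154 = - \frac{3718}{3} \approx -1239.3$)
$\frac{1}{-36706 + 25155} - k = \frac{1}{-36706 + 25155} - - \frac{3718}{3} = \frac{1}{-11551} + \frac{3718}{3} = - \frac{1}{11551} + \frac{3718}{3} = \frac{42946615}{34653}$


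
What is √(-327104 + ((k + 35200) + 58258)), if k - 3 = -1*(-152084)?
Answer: I*√81559 ≈ 285.59*I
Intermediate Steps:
k = 152087 (k = 3 - 1*(-152084) = 3 + 152084 = 152087)
√(-327104 + ((k + 35200) + 58258)) = √(-327104 + ((152087 + 35200) + 58258)) = √(-327104 + (187287 + 58258)) = √(-327104 + 245545) = √(-81559) = I*√81559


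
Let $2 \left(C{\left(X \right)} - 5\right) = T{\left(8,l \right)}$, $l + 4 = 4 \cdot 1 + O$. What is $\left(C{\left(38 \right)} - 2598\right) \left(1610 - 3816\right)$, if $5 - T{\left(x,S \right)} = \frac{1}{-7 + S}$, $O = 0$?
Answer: $\frac{40001398}{7} \approx 5.7145 \cdot 10^{6}$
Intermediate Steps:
$l = 0$ ($l = -4 + \left(4 \cdot 1 + 0\right) = -4 + \left(4 + 0\right) = -4 + 4 = 0$)
$T{\left(x,S \right)} = 5 - \frac{1}{-7 + S}$
$C{\left(X \right)} = \frac{53}{7}$ ($C{\left(X \right)} = 5 + \frac{\frac{1}{-7 + 0} \left(-36 + 5 \cdot 0\right)}{2} = 5 + \frac{\frac{1}{-7} \left(-36 + 0\right)}{2} = 5 + \frac{\left(- \frac{1}{7}\right) \left(-36\right)}{2} = 5 + \frac{1}{2} \cdot \frac{36}{7} = 5 + \frac{18}{7} = \frac{53}{7}$)
$\left(C{\left(38 \right)} - 2598\right) \left(1610 - 3816\right) = \left(\frac{53}{7} - 2598\right) \left(1610 - 3816\right) = \left(- \frac{18133}{7}\right) \left(-2206\right) = \frac{40001398}{7}$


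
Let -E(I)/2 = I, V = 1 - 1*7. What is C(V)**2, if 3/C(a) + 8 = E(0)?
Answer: 9/64 ≈ 0.14063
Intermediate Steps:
V = -6 (V = 1 - 7 = -6)
E(I) = -2*I
C(a) = -3/8 (C(a) = 3/(-8 - 2*0) = 3/(-8 + 0) = 3/(-8) = 3*(-1/8) = -3/8)
C(V)**2 = (-3/8)**2 = 9/64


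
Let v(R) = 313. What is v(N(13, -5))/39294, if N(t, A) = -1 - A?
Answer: 313/39294 ≈ 0.0079656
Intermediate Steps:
v(N(13, -5))/39294 = 313/39294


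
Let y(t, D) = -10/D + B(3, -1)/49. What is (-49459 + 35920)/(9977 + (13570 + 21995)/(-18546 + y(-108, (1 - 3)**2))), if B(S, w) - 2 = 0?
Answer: -24610503711/18132196403 ≈ -1.3573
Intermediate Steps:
B(S, w) = 2 (B(S, w) = 2 + 0 = 2)
y(t, D) = 2/49 - 10/D (y(t, D) = -10/D + 2/49 = 2/49 - 10/D)
(-49459 + 35920)/(9977 + (13570 + 21995)/(-18546 + y(-108, (1 - 3)**2))) = (-49459 + 35920)/(9977 + (13570 + 21995)/(-18546 + (2/49 - 10/(1 - 3)**2))) = -13539/(9977 + 35565/(-18546 + (2/49 - 10/((-2)**2)))) = -13539/(9977 + 35565/(-18546 + (2/49 - 10/4))) = -13539/(9977 + 35565/(-18546 + (2/49 - 10*1/4))) = -13539/(9977 + 35565/(-18546 + (2/49 - 5/2))) = -13539/(9977 + 35565/(-18546 - 241/98)) = -13539/(9977 + 35565/(-1817749/98)) = -13539/(9977 + 35565*(-98/1817749)) = -13539/(9977 - 3485370/1817749) = -13539/18132196403/1817749 = -13539*1817749/18132196403 = -24610503711/18132196403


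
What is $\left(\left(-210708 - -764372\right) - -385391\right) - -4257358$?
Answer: $5196413$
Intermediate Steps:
$\left(\left(-210708 - -764372\right) - -385391\right) - -4257358 = \left(\left(-210708 + 764372\right) + 385391\right) + 4257358 = \left(553664 + 385391\right) + 4257358 = 939055 + 4257358 = 5196413$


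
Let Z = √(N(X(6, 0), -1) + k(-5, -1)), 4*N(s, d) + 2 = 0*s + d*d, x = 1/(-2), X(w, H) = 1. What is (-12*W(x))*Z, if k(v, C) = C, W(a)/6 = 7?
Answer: -252*I*√5 ≈ -563.49*I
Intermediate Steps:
x = -½ ≈ -0.50000
W(a) = 42 (W(a) = 6*7 = 42)
N(s, d) = -½ + d²/4 (N(s, d) = -½ + (0*s + d*d)/4 = -½ + (0 + d²)/4 = -½ + d²/4)
Z = I*√5/2 (Z = √((-½ + (¼)*(-1)²) - 1) = √((-½ + (¼)*1) - 1) = √((-½ + ¼) - 1) = √(-¼ - 1) = √(-5/4) = I*√5/2 ≈ 1.118*I)
(-12*W(x))*Z = (-12*42)*(I*√5/2) = -252*I*√5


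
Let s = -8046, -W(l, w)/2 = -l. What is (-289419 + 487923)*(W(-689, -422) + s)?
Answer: -1870701696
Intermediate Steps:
W(l, w) = 2*l (W(l, w) = -(-2)*l = 2*l)
(-289419 + 487923)*(W(-689, -422) + s) = (-289419 + 487923)*(2*(-689) - 8046) = 198504*(-1378 - 8046) = 198504*(-9424) = -1870701696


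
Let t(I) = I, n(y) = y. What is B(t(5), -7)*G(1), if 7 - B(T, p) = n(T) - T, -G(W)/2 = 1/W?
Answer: -14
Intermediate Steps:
G(W) = -2/W
B(T, p) = 7 (B(T, p) = 7 - (T - T) = 7 - 1*0 = 7 + 0 = 7)
B(t(5), -7)*G(1) = 7*(-2/1) = 7*(-2*1) = 7*(-2) = -14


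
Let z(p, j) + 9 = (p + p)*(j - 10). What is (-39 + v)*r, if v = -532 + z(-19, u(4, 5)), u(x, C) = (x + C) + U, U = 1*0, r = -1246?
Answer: 675332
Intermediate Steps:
U = 0
u(x, C) = C + x (u(x, C) = (x + C) + 0 = (C + x) + 0 = C + x)
z(p, j) = -9 + 2*p*(-10 + j) (z(p, j) = -9 + (p + p)*(j - 10) = -9 + (2*p)*(-10 + j) = -9 + 2*p*(-10 + j))
v = -503 (v = -532 + (-9 - 20*(-19) + 2*(5 + 4)*(-19)) = -532 + (-9 + 380 + 2*9*(-19)) = -532 + (-9 + 380 - 342) = -532 + 29 = -503)
(-39 + v)*r = (-39 - 503)*(-1246) = -542*(-1246) = 675332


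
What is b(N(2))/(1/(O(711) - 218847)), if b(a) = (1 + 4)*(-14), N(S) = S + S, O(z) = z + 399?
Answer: 15241590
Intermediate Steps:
O(z) = 399 + z
N(S) = 2*S
b(a) = -70 (b(a) = 5*(-14) = -70)
b(N(2))/(1/(O(711) - 218847)) = -70/(1/((399 + 711) - 218847)) = -70/(1/(1110 - 218847)) = -70/(1/(-217737)) = -70/(-1/217737) = -70*(-217737) = 15241590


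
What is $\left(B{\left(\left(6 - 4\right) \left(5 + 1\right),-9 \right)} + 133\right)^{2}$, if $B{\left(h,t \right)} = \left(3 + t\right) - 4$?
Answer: $15129$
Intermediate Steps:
$B{\left(h,t \right)} = -1 + t$ ($B{\left(h,t \right)} = \left(3 + t\right) - 4 = -1 + t$)
$\left(B{\left(\left(6 - 4\right) \left(5 + 1\right),-9 \right)} + 133\right)^{2} = \left(\left(-1 - 9\right) + 133\right)^{2} = \left(-10 + 133\right)^{2} = 123^{2} = 15129$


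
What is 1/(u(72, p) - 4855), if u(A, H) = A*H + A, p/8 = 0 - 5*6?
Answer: -1/22063 ≈ -4.5325e-5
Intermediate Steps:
p = -240 (p = 8*(0 - 5*6) = 8*(0 - 30) = 8*(-30) = -240)
u(A, H) = A + A*H
1/(u(72, p) - 4855) = 1/(72*(1 - 240) - 4855) = 1/(72*(-239) - 4855) = 1/(-17208 - 4855) = 1/(-22063) = -1/22063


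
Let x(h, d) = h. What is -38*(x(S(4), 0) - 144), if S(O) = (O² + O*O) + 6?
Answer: 4028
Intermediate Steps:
S(O) = 6 + 2*O² (S(O) = (O² + O²) + 6 = 2*O² + 6 = 6 + 2*O²)
-38*(x(S(4), 0) - 144) = -38*((6 + 2*4²) - 144) = -38*((6 + 2*16) - 144) = -38*((6 + 32) - 144) = -38*(38 - 144) = -38*(-106) = 4028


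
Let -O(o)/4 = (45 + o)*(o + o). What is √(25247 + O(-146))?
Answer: I*√92721 ≈ 304.5*I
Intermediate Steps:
O(o) = -8*o*(45 + o) (O(o) = -4*(45 + o)*(o + o) = -4*(45 + o)*2*o = -8*o*(45 + o))
√(25247 + O(-146)) = √(25247 - 8*(-146)*(45 - 146)) = √(25247 - 8*(-146)*(-101)) = √(25247 - 117968) = √(-92721) = I*√92721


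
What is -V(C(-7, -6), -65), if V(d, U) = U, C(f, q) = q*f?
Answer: 65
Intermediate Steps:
C(f, q) = f*q
-V(C(-7, -6), -65) = -1*(-65) = 65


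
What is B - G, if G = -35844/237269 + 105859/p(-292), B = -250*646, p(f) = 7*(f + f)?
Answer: -156622577438657/969955672 ≈ -1.6147e+5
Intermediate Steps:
p(f) = 14*f (p(f) = 7*(2*f) = 14*f)
B = -161500
G = -25263589343/969955672 (G = -35844/237269 + 105859/((14*(-292))) = -35844*1/237269 + 105859/(-4088) = -35844/237269 + 105859*(-1/4088) = -35844/237269 - 105859/4088 = -25263589343/969955672 ≈ -26.046)
B - G = -161500 - 1*(-25263589343/969955672) = -161500 + 25263589343/969955672 = -156622577438657/969955672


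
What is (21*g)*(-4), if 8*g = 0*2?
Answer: 0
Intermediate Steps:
g = 0 (g = (0*2)/8 = (1/8)*0 = 0)
(21*g)*(-4) = (21*0)*(-4) = 0*(-4) = 0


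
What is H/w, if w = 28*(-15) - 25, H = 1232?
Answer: -1232/445 ≈ -2.7685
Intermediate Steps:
w = -445 (w = -420 - 25 = -445)
H/w = 1232/(-445) = 1232*(-1/445) = -1232/445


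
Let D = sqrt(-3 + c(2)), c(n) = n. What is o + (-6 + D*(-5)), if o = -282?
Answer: -288 - 5*I ≈ -288.0 - 5.0*I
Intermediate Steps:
D = I (D = sqrt(-3 + 2) = sqrt(-1) = I ≈ 1.0*I)
o + (-6 + D*(-5)) = -282 + (-6 + I*(-5)) = -282 + (-6 - 5*I) = -288 - 5*I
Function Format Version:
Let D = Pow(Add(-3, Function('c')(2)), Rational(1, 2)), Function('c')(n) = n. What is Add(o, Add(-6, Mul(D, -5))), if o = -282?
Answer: Add(-288, Mul(-5, I)) ≈ Add(-288.00, Mul(-5.0000, I))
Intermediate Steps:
D = I (D = Pow(Add(-3, 2), Rational(1, 2)) = Pow(-1, Rational(1, 2)) = I ≈ Mul(1.0000, I))
Add(o, Add(-6, Mul(D, -5))) = Add(-282, Add(-6, Mul(I, -5))) = Add(-282, Add(-6, Mul(-5, I))) = Add(-288, Mul(-5, I))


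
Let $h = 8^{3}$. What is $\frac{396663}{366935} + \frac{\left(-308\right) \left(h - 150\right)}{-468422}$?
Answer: $\frac{113358730273}{85940213285} \approx 1.319$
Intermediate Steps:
$h = 512$
$\frac{396663}{366935} + \frac{\left(-308\right) \left(h - 150\right)}{-468422} = \frac{396663}{366935} + \frac{\left(-308\right) \left(512 - 150\right)}{-468422} = 396663 \cdot \frac{1}{366935} + \left(-308\right) 362 \left(- \frac{1}{468422}\right) = \frac{396663}{366935} - - \frac{55748}{234211} = \frac{396663}{366935} + \frac{55748}{234211} = \frac{113358730273}{85940213285}$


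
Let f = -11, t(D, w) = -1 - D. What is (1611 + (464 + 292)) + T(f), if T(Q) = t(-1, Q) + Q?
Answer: 2356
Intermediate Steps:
T(Q) = Q (T(Q) = (-1 - 1*(-1)) + Q = (-1 + 1) + Q = 0 + Q = Q)
(1611 + (464 + 292)) + T(f) = (1611 + (464 + 292)) - 11 = (1611 + 756) - 11 = 2367 - 11 = 2356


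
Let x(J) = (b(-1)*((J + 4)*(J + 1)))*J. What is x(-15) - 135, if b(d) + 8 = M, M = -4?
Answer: 27585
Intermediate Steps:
b(d) = -12 (b(d) = -8 - 4 = -12)
x(J) = -12*J*(1 + J)*(4 + J) (x(J) = (-12*(J + 4)*(J + 1))*J = (-12*(4 + J)*(1 + J))*J = (-12*(1 + J)*(4 + J))*J = -12*J*(1 + J)*(4 + J))
x(-15) - 135 = -12*(-15)*(4 + (-15)² + 5*(-15)) - 135 = -12*(-15)*(4 + 225 - 75) - 135 = -12*(-15)*154 - 135 = 27720 - 135 = 27585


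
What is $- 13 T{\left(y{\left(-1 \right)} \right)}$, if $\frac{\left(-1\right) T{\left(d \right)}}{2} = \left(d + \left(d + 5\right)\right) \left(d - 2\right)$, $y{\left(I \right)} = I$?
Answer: $-234$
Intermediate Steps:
$T{\left(d \right)} = - 2 \left(-2 + d\right) \left(5 + 2 d\right)$ ($T{\left(d \right)} = - 2 \left(d + \left(d + 5\right)\right) \left(d - 2\right) = - 2 \left(d + \left(5 + d\right)\right) \left(-2 + d\right) = - 2 \left(5 + 2 d\right) \left(-2 + d\right) = - 2 \left(-2 + d\right) \left(5 + 2 d\right)$)
$- 13 T{\left(y{\left(-1 \right)} \right)} = - 13 \left(20 - 4 \left(-1\right)^{2} - -2\right) = - 13 \left(20 - 4 + 2\right) = \left(-13\right) 18 = -234$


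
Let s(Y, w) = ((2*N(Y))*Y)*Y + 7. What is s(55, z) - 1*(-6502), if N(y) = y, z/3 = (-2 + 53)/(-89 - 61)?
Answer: 339259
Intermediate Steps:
z = -51/50 (z = 3*((-2 + 53)/(-89 - 61)) = 3*(51/(-150)) = 3*(51*(-1/150)) = 3*(-17/50) = -51/50 ≈ -1.0200)
s(Y, w) = 7 + 2*Y³ (s(Y, w) = ((2*Y)*Y)*Y + 7 = (2*Y²)*Y + 7 = 2*Y³ + 7 = 7 + 2*Y³)
s(55, z) - 1*(-6502) = (7 + 2*55³) - 1*(-6502) = (7 + 2*166375) + 6502 = (7 + 332750) + 6502 = 332757 + 6502 = 339259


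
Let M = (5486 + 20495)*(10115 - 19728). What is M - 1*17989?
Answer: -249773342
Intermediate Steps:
M = -249755353 (M = 25981*(-9613) = -249755353)
M - 1*17989 = -249755353 - 1*17989 = -249755353 - 17989 = -249773342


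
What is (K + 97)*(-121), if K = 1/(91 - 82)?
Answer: -105754/9 ≈ -11750.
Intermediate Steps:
K = 1/9 ≈ 0.11111
(K + 97)*(-121) = (1/9 + 97)*(-121) = (874/9)*(-121) = -105754/9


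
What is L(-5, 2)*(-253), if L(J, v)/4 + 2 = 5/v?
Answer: -506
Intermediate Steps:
L(J, v) = -8 + 20/v (L(J, v) = -8 + 4*(5/v) = -8 + 20/v)
L(-5, 2)*(-253) = (-8 + 20/2)*(-253) = (-8 + 20*(½))*(-253) = (-8 + 10)*(-253) = 2*(-253) = -506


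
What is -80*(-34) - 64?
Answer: 2656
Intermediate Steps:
-80*(-34) - 64 = 2720 - 64 = 2656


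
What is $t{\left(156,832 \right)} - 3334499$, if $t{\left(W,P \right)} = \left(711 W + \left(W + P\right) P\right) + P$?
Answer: $-2400735$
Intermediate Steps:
$t{\left(W,P \right)} = P + 711 W + P \left(P + W\right)$ ($t{\left(W,P \right)} = \left(711 W + \left(P + W\right) P\right) + P = \left(711 W + P \left(P + W\right)\right) + P = P + 711 W + P \left(P + W\right)$)
$t{\left(156,832 \right)} - 3334499 = \left(832 + 832^{2} + 711 \cdot 156 + 832 \cdot 156\right) - 3334499 = \left(832 + 692224 + 110916 + 129792\right) - 3334499 = 933764 - 3334499 = -2400735$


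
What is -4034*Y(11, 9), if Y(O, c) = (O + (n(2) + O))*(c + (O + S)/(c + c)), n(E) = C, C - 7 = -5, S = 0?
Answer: -2791528/3 ≈ -9.3051e+5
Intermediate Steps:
C = 2 (C = 7 - 5 = 2)
n(E) = 2
Y(O, c) = (2 + 2*O)*(c + O/(2*c)) (Y(O, c) = (O + (2 + O))*(c + (O + 0)/(c + c)) = (2 + 2*O)*(c + O/((2*c))) = (2 + 2*O)*(c + O*(1/(2*c))) = (2 + 2*O)*(c + O/(2*c)))
-4034*Y(11, 9) = -4034*(11 + 11² + 2*9²*(1 + 11))/9 = -4034*(11 + 121 + 2*81*12)/9 = -4034*(11 + 121 + 1944)/9 = -4034*2076/9 = -4034*692/3 = -2791528/3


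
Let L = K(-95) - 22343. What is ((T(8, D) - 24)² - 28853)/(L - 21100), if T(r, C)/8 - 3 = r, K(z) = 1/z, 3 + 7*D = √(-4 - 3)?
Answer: 2351915/4127086 ≈ 0.56987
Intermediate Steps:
D = -3/7 + I*√7/7 (D = -3/7 + √(-4 - 3)/7 = -3/7 + √(-7)/7 = -3/7 + (I*√7)/7 = -3/7 + I*√7/7 ≈ -0.42857 + 0.37796*I)
T(r, C) = 24 + 8*r
L = -2122586/95 (L = 1/(-95) - 22343 = -1/95 - 22343 = -2122586/95 ≈ -22343.)
((T(8, D) - 24)² - 28853)/(L - 21100) = (((24 + 8*8) - 24)² - 28853)/(-2122586/95 - 21100) = (((24 + 64) - 24)² - 28853)/(-4127086/95) = ((88 - 24)² - 28853)*(-95/4127086) = (64² - 28853)*(-95/4127086) = (4096 - 28853)*(-95/4127086) = -24757*(-95/4127086) = 2351915/4127086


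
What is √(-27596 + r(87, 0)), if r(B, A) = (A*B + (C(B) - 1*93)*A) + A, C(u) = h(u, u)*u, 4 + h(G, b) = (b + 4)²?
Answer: 2*I*√6899 ≈ 166.12*I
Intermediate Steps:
h(G, b) = -4 + (4 + b)² (h(G, b) = -4 + (b + 4)² = -4 + (4 + b)²)
C(u) = u*(-4 + (4 + u)²) (C(u) = (-4 + (4 + u)²)*u = u*(-4 + (4 + u)²))
r(B, A) = A + A*B + A*(-93 + B*(-4 + (4 + B)²)) (r(B, A) = (A*B + (B*(-4 + (4 + B)²) - 1*93)*A) + A = (A*B + (B*(-4 + (4 + B)²) - 93)*A) + A = (A*B + (-93 + B*(-4 + (4 + B)²))*A) + A = (A*B + A*(-93 + B*(-4 + (4 + B)²))) + A = A + A*B + A*(-93 + B*(-4 + (4 + B)²)))
√(-27596 + r(87, 0)) = √(-27596 + 0*(-92 + 87 + 87*(-4 + (4 + 87)²))) = √(-27596 + 0*(-92 + 87 + 87*(-4 + 91²))) = √(-27596 + 0*(-92 + 87 + 87*(-4 + 8281))) = √(-27596 + 0*(-92 + 87 + 87*8277)) = √(-27596 + 0*(-92 + 87 + 720099)) = √(-27596 + 0*720094) = √(-27596 + 0) = √(-27596) = 2*I*√6899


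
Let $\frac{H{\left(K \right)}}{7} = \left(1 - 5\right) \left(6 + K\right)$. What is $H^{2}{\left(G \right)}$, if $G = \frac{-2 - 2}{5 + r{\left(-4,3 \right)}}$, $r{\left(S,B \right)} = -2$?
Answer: $\frac{153664}{9} \approx 17074.0$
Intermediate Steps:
$G = - \frac{4}{3}$ ($G = \frac{-2 - 2}{5 - 2} = - \frac{4}{3} \approx -1.3333$)
$H{\left(K \right)} = -168 - 28 K$ ($H{\left(K \right)} = 7 \left(1 - 5\right) \left(6 + K\right) = 7 \left(- 4 \left(6 + K\right)\right) = 7 \left(-24 - 4 K\right) = -168 - 28 K$)
$H^{2}{\left(G \right)} = \left(-168 - - \frac{112}{3}\right)^{2} = \left(-168 + \frac{112}{3}\right)^{2} = \left(- \frac{392}{3}\right)^{2} = \frac{153664}{9}$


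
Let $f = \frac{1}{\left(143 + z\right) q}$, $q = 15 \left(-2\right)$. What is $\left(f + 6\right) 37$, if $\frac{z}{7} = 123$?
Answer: $\frac{6686603}{30120} \approx 222.0$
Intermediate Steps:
$z = 861$ ($z = 7 \cdot 123 = 861$)
$q = -30$
$f = - \frac{1}{30120}$ ($f = \frac{1}{\left(143 + 861\right) \left(-30\right)} = \frac{1}{1004} \left(- \frac{1}{30}\right) = - \frac{1}{30120} \approx -3.3201 \cdot 10^{-5}$)
$\left(f + 6\right) 37 = \left(- \frac{1}{30120} + 6\right) 37 = \frac{180719}{30120} \cdot 37 = \frac{6686603}{30120}$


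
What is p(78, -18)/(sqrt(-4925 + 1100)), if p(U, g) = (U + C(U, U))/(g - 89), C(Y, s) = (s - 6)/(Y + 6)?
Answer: 184*I*sqrt(17)/63665 ≈ 0.011916*I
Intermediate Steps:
C(Y, s) = (-6 + s)/(6 + Y)
p(U, g) = (U + (-6 + U)/(6 + U))/(-89 + g) (p(U, g) = (U + (-6 + U)/(6 + U))/(g - 89) = (U + (-6 + U)/(6 + U))/(-89 + g))
p(78, -18)/(sqrt(-4925 + 1100)) = ((-6 + 78 + 78*(6 + 78))/((-89 - 18)*(6 + 78)))/(sqrt(-4925 + 1100)) = ((-6 + 78 + 78*84)/(-107*84))/(sqrt(-3825)) = (-1/107*1/84*(-6 + 78 + 6552))/((15*I*sqrt(17))) = (-1/107*1/84*6624)*(-I*sqrt(17)/255) = -(-184)*I*sqrt(17)/63665 = 184*I*sqrt(17)/63665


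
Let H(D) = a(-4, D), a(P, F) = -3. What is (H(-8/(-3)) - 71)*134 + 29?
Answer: -9887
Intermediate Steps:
H(D) = -3
(H(-8/(-3)) - 71)*134 + 29 = (-3 - 71)*134 + 29 = -74*134 + 29 = -9916 + 29 = -9887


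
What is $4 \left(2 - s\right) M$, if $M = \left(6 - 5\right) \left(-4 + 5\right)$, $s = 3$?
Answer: $-4$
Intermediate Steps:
$M = 1$ ($M = 1 \cdot 1 = 1$)
$4 \left(2 - s\right) M = 4 \left(2 - 3\right) 1 = 4 \left(-1\right) 1 = \left(-4\right) 1 = -4$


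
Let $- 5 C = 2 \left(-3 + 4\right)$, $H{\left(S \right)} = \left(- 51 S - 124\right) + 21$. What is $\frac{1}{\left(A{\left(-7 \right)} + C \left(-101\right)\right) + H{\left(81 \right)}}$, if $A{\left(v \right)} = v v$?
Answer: $- \frac{5}{20723} \approx -0.00024128$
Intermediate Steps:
$H{\left(S \right)} = -103 - 51 S$ ($H{\left(S \right)} = \left(-124 - 51 S\right) + 21 = -103 - 51 S$)
$A{\left(v \right)} = v^{2}$
$C = - \frac{2}{5}$ ($C = - \frac{2 \left(-3 + 4\right)}{5} = - \frac{2 \cdot 1}{5} = \left(- \frac{1}{5}\right) 2 = - \frac{2}{5} \approx -0.4$)
$\frac{1}{\left(A{\left(-7 \right)} + C \left(-101\right)\right) + H{\left(81 \right)}} = \frac{1}{\left(\left(-7\right)^{2} - - \frac{202}{5}\right) - 4234} = \frac{1}{\left(49 + \frac{202}{5}\right) - 4234} = \frac{1}{\frac{447}{5} - 4234} = \frac{1}{- \frac{20723}{5}} = - \frac{5}{20723}$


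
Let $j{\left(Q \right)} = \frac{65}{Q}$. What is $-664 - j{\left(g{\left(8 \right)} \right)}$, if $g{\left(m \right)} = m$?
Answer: $- \frac{5377}{8} \approx -672.13$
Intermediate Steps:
$-664 - j{\left(g{\left(8 \right)} \right)} = -664 - \frac{65}{8} = - \frac{5377}{8}$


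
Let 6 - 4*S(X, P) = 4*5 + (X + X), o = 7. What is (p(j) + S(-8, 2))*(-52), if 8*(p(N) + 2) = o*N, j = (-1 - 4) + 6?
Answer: 65/2 ≈ 32.500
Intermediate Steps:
S(X, P) = -7/2 - X/2 (S(X, P) = 3/2 - (4*5 + (X + X))/4 = 3/2 - (20 + 2*X)/4 = 3/2 + (-5 - X/2) = -7/2 - X/2)
j = 1 (j = -5 + 6 = 1)
p(N) = -2 + 7*N/8 (p(N) = -2 + (7*N)/8 = -2 + 7*N/8)
(p(j) + S(-8, 2))*(-52) = ((-2 + (7/8)*1) + (-7/2 - ½*(-8)))*(-52) = ((-2 + 7/8) + (-7/2 + 4))*(-52) = (-9/8 + ½)*(-52) = -5/8*(-52) = 65/2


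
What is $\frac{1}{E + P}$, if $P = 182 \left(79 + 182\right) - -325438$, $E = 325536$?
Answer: $\frac{1}{698476} \approx 1.4317 \cdot 10^{-6}$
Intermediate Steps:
$P = 372940$ ($P = 182 \cdot 261 + 325438 = 47502 + 325438 = 372940$)
$\frac{1}{E + P} = \frac{1}{325536 + 372940} = \frac{1}{698476}$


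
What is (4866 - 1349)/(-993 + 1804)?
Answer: 3517/811 ≈ 4.3366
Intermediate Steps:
(4866 - 1349)/(-993 + 1804) = 3517/811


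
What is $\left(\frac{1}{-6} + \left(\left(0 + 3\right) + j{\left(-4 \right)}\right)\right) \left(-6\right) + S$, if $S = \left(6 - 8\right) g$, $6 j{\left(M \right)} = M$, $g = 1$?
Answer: $-15$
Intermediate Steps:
$j{\left(M \right)} = \frac{M}{6}$
$S = -2$ ($S = \left(6 - 8\right) 1 = \left(-2\right) 1 = -2$)
$\left(\frac{1}{-6} + \left(\left(0 + 3\right) + j{\left(-4 \right)}\right)\right) \left(-6\right) + S = \left(\frac{1}{-6} + \left(\left(0 + 3\right) + \frac{1}{6} \left(-4\right)\right)\right) \left(-6\right) - 2 = \left(- \frac{1}{6} + \left(3 - \frac{2}{3}\right)\right) \left(-6\right) - 2 = \left(- \frac{1}{6} + \frac{7}{3}\right) \left(-6\right) - 2 = \frac{13}{6} \left(-6\right) - 2 = -13 - 2 = -15$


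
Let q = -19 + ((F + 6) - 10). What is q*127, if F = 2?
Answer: -2667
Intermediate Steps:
q = -21 (q = -19 + ((2 + 6) - 10) = -19 + (8 - 10) = -19 - 2 = -21)
q*127 = -21*127 = -2667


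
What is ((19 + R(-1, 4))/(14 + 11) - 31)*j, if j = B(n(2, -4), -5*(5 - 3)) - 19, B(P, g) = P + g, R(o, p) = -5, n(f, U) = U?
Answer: 25113/25 ≈ 1004.5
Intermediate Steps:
j = -33 (j = (-4 - 5*(5 - 3)) - 19 = (-4 - 5*2) - 19 = (-4 - 10) - 19 = -14 - 19 = -33)
((19 + R(-1, 4))/(14 + 11) - 31)*j = ((19 - 5)/(14 + 11) - 31)*(-33) = (14/25 - 31)*(-33) = -761/25*(-33) = 25113/25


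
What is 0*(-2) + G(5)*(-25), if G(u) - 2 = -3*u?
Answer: 325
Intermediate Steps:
G(u) = 2 - 3*u
0*(-2) + G(5)*(-25) = 0*(-2) + (2 - 3*5)*(-25) = 0 + (2 - 15)*(-25) = 0 - 13*(-25) = 0 + 325 = 325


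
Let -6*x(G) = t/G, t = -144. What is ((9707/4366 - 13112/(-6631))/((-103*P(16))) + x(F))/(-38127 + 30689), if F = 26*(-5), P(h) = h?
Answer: 580438825181/23066914045597760 ≈ 2.5163e-5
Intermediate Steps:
F = -130
x(G) = 24/G (x(G) = -(-24)/G = 24/G)
((9707/4366 - 13112/(-6631))/((-103*P(16))) + x(F))/(-38127 + 30689) = ((9707/4366 - 13112/(-6631))/((-103*16)) + 24/(-130))/(-38127 + 30689) = ((9707*(1/4366) - 13112*(-1/6631))/(-1648) + 24*(-1/130))/(-7438) = ((9707/4366 + 13112/6631)*(-1/1648) - 12/65)*(-1/7438) = ((121614109/28950946)*(-1/1648) - 12/65)*(-1/7438) = (-121614109/47711159008 - 12/65)*(-1/7438) = -580438825181/3101225335520*(-1/7438) = 580438825181/23066914045597760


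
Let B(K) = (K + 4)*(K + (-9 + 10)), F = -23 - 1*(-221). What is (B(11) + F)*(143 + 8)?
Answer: 57078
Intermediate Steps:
F = 198 (F = -23 + 221 = 198)
B(K) = (1 + K)*(4 + K) (B(K) = (4 + K)*(K + 1) = (4 + K)*(1 + K) = (1 + K)*(4 + K))
(B(11) + F)*(143 + 8) = ((4 + 11² + 5*11) + 198)*(143 + 8) = ((4 + 121 + 55) + 198)*151 = (180 + 198)*151 = 378*151 = 57078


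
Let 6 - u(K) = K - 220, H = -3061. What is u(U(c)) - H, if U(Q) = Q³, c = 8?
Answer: 2775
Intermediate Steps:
u(K) = 226 - K (u(K) = 6 - (K - 220) = 6 - (-220 + K) = 6 + (220 - K) = 226 - K)
u(U(c)) - H = (226 - 1*8³) - 1*(-3061) = (226 - 1*512) + 3061 = (226 - 512) + 3061 = -286 + 3061 = 2775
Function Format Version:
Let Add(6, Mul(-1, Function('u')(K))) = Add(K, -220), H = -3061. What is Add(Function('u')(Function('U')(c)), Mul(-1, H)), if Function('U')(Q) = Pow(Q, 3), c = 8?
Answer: 2775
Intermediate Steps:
Function('u')(K) = Add(226, Mul(-1, K)) (Function('u')(K) = Add(6, Mul(-1, Add(K, -220))) = Add(6, Mul(-1, Add(-220, K))) = Add(6, Add(220, Mul(-1, K))) = Add(226, Mul(-1, K)))
Add(Function('u')(Function('U')(c)), Mul(-1, H)) = Add(Add(226, Mul(-1, Pow(8, 3))), Mul(-1, -3061)) = Add(Add(226, Mul(-1, 512)), 3061) = Add(Add(226, -512), 3061) = Add(-286, 3061) = 2775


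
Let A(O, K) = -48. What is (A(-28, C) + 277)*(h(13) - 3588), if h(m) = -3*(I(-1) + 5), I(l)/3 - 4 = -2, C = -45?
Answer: -829209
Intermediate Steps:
I(l) = 6 (I(l) = 12 + 3*(-2) = 12 - 6 = 6)
h(m) = -33 (h(m) = -3*(6 + 5) = -3*11 = -33)
(A(-28, C) + 277)*(h(13) - 3588) = (-48 + 277)*(-33 - 3588) = 229*(-3621) = -829209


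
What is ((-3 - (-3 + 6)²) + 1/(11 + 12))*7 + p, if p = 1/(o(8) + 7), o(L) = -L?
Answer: -1948/23 ≈ -84.696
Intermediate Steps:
p = -1 (p = 1/(-1*8 + 7) = 1/(-8 + 7) = 1/(-1) = -1)
((-3 - (-3 + 6)²) + 1/(11 + 12))*7 + p = ((-3 - (-3 + 6)²) + 1/(11 + 12))*7 - 1 = ((-3 - 1*3²) + 1/23)*7 - 1 = ((-3 - 1*9) + 1/23)*7 - 1 = ((-3 - 9) + 1/23)*7 - 1 = (-12 + 1/23)*7 - 1 = -275/23*7 - 1 = -1925/23 - 1 = -1948/23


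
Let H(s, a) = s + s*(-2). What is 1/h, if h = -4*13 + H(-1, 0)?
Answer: -1/51 ≈ -0.019608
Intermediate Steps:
H(s, a) = -s (H(s, a) = s - 2*s = -s)
h = -51 (h = -4*13 - 1*(-1) = -52 + 1 = -51)
1/h = 1/(-51) = -1/51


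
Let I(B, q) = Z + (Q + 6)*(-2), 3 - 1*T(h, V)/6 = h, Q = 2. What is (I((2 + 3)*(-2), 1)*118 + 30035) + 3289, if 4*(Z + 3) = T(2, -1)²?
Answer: 32144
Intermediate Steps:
T(h, V) = 18 - 6*h
Z = 6 (Z = -3 + (18 - 6*2)²/4 = -3 + (18 - 12)²/4 = -3 + (¼)*6² = -3 + (¼)*36 = -3 + 9 = 6)
I(B, q) = -10 (I(B, q) = 6 + (2 + 6)*(-2) = 6 + 8*(-2) = 6 - 16 = -10)
(I((2 + 3)*(-2), 1)*118 + 30035) + 3289 = (-10*118 + 30035) + 3289 = (-1180 + 30035) + 3289 = 28855 + 3289 = 32144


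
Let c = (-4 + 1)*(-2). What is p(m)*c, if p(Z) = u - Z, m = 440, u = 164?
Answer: -1656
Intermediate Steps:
p(Z) = 164 - Z
c = 6 (c = -3*(-2) = 6)
p(m)*c = (164 - 1*440)*6 = (164 - 440)*6 = -276*6 = -1656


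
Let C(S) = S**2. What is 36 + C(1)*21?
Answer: 57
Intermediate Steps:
36 + C(1)*21 = 36 + 1**2*21 = 36 + 1*21 = 36 + 21 = 57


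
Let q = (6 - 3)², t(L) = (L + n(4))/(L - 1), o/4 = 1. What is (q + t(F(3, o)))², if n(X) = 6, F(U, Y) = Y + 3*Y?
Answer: 24649/225 ≈ 109.55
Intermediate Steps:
o = 4 (o = 4*1 = 4)
F(U, Y) = 4*Y
t(L) = (6 + L)/(-1 + L) (t(L) = (L + 6)/(L - 1) = (6 + L)/(-1 + L))
q = 9 (q = 3² = 9)
(q + t(F(3, o)))² = (9 + (6 + 4*4)/(-1 + 4*4))² = (9 + (6 + 16)/(-1 + 16))² = (9 + 22/15)² = (157/15)² = 24649/225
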